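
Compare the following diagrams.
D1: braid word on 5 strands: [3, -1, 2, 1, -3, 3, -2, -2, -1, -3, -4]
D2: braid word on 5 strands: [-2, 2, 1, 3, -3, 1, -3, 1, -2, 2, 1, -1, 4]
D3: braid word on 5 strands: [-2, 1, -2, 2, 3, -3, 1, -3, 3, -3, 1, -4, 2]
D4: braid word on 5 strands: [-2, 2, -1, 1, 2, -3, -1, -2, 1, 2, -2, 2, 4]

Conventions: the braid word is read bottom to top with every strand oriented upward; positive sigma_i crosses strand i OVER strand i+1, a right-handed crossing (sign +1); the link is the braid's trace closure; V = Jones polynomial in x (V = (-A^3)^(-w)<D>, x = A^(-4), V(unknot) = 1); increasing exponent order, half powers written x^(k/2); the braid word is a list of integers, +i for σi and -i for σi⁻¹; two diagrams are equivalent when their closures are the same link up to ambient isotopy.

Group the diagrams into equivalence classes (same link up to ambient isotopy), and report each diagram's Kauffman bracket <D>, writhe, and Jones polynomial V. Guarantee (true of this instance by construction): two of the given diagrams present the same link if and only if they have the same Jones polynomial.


grouping into links: {D1} | {D2, D3} | {D4}
V(D1) = x^(-9/2) - x^(-5/2) - x^(-3/2) - x^(-1/2)  (w -3, c 11, <D> = A^-7 + A^-3 + A - A^9)
V(D2) = -x^(1/2) - x^(3/2) - x^(5/2) + x^(9/2)  [13 crossings, <D> = -A^-9 + A^-1 + A^3 + A^7, w = +3]
V(D3) = -x^(1/2) - x^(3/2) - x^(5/2) + x^(9/2)  (w +1, c 13, <D> = -A^-15 + A^-7 + A^-3 + A)
D4 (bracket A^-7 + A; 13 crossings at w = +1): V = -x^(1/2) - x^(5/2)
key observation: 3 classes among 4 diagrams; unequal V(x) rules out equality


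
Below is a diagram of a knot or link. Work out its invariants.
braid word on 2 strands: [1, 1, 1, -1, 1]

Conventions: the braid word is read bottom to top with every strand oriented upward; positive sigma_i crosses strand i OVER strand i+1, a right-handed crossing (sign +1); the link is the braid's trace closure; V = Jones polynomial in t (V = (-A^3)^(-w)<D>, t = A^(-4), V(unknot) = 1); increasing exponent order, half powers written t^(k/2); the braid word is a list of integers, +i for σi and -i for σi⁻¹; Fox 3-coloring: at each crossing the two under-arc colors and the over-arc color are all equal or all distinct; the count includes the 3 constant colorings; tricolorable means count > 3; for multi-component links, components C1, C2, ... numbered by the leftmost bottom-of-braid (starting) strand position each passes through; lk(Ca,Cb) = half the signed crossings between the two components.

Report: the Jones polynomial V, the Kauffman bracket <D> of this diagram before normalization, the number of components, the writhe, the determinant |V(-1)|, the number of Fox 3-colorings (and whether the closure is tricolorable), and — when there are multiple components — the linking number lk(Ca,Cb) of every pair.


V = t + t^3 - t^4
<D> = A^-7 - A^-3 - A^5 (w = +3)
1 component over 5 crossings, w = +3
9 Fox colorings among 3^5, |V(-1)| = 3: tricolorable
why: w = +3 (over 5 crossings) is diagram-only; (-A^3)^(-3) removes it from V


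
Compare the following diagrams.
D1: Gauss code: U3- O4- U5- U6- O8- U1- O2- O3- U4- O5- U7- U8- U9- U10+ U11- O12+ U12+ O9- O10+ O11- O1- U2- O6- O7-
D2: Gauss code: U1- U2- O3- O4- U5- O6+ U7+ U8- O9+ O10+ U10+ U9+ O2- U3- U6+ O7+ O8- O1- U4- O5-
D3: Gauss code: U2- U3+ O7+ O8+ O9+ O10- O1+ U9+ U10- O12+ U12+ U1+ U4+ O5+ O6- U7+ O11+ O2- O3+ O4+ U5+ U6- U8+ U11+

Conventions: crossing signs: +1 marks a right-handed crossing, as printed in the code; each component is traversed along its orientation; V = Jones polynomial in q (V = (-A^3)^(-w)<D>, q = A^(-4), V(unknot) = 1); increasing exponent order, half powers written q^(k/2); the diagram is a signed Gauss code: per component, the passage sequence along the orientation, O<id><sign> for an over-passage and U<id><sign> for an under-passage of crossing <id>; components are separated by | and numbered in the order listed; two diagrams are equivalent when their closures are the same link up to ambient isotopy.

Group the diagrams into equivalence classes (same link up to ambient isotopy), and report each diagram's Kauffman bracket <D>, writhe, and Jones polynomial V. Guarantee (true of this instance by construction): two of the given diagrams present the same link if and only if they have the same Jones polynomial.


grouping into links: {D1} | {D2} | {D3}
V(D1) = -q^-10 + q^-9 - q^-8 + q^-7 - q^-6 + q^-5 + q^-3  (w -8, c 12, <D> = A^-12 + A^-4 - 1 + A^4 - A^8 + A^12 - A^16)
V(D2) = -q^-6 + q^-5 - q^-4 + 2q^-3 - q^-2 + q^-1  (w -2, c 10, <D> = A^-2 - A^2 + 2A^6 - A^10 + A^14 - A^18)
D3 (bracket -A^2 + A^6 + A^14; 12 crossings at w = +6): V = q + q^3 - q^4
why: comparing 3 Jones polynomials yields 3 groups


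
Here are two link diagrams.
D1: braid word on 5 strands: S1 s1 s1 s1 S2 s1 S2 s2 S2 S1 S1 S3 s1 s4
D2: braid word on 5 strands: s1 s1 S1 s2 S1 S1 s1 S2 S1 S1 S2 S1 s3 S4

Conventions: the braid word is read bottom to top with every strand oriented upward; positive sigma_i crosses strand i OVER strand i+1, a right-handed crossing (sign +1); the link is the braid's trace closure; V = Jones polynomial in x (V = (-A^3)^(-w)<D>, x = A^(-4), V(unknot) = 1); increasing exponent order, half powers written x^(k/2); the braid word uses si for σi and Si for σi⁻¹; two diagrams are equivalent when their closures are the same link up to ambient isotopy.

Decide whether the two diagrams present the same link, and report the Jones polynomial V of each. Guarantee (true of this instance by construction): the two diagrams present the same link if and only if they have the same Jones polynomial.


same link: no
V(D1) = x^-2 - x^-1 + 1 - x + x^2  [14 crossings, <D> = A^-8 - A^-4 + 1 - A^4 + A^8, w = 0]
V(D2) = -x^-4 + x^-3 + x^-1  [14 crossings, <D> = A^-8 + 1 - A^4, w = -4]
insight: comparing 2 Jones polynomials yields 2 groups


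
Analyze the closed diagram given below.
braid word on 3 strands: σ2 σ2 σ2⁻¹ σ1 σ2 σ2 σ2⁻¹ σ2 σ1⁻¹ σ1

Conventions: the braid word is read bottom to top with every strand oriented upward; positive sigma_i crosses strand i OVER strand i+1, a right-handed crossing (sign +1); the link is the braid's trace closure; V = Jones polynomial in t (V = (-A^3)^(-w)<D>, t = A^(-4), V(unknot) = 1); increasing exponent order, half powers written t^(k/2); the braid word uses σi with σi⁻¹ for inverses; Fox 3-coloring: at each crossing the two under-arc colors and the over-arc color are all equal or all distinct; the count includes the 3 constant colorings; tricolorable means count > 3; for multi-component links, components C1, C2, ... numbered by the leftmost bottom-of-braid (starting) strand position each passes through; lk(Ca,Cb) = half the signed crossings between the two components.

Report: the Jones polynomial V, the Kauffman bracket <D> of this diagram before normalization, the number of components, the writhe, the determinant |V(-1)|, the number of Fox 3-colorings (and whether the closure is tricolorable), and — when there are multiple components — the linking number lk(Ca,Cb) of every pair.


V(t) = t + t^3 - t^4
bracket: -A^-4 + 1 + A^8, w = +4
1 component, writhe +4, over 10 crossings
det 3, colorings 9 of 3^10 — tricolorable
observation: V spans 3 powers of t: at least 3 crossings in any diagram


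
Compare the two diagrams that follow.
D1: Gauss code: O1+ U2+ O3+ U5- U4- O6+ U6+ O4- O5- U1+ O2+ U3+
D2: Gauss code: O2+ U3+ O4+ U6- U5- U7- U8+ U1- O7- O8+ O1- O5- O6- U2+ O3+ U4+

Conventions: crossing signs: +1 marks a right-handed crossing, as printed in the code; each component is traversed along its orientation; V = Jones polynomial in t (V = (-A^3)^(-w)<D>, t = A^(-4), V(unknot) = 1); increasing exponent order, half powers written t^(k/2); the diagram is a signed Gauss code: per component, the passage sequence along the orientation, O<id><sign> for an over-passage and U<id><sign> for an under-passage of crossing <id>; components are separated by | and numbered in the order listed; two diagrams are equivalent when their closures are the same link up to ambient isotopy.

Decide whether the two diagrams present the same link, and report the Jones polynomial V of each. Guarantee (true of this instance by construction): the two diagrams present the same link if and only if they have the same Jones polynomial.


same link: yes
V(D1) = t + t^3 - t^4  [6 crossings, <D> = -A^-10 + A^-6 + A^2, w = +2]
V(D2) = t + t^3 - t^4  (w 0, c 8, <D> = -A^-16 + A^-12 + A^-4)
note: Reidemeister moves carry D1 (6 crossings) to D2 (8)


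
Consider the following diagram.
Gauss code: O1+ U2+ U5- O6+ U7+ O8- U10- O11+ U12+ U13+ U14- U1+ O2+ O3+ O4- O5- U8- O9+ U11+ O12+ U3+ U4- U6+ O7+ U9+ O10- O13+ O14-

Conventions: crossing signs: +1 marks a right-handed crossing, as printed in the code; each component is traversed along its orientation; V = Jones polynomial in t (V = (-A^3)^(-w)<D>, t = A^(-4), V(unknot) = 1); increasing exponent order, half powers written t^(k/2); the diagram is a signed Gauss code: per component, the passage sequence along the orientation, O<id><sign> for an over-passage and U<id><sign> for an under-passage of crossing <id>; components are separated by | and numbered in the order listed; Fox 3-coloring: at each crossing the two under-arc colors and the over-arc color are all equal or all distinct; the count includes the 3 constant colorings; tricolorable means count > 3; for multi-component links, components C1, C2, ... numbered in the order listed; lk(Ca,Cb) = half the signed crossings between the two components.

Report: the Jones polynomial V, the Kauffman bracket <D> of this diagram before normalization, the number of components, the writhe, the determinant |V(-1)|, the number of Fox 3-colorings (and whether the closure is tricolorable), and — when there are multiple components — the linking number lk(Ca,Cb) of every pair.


V(t) = t - t^2 + 2t^3 - t^4 + t^5 - t^6
bracket: -A^-12 + A^-8 - A^-4 + 2 - A^4 + A^8, w = +4
1 component, writhe +4, over 14 crossings
det 7, colorings 3 of 3^14 — not tricolorable
observation: |V(-1)| = 7: so not tricolorable, since 3 does not divide 7


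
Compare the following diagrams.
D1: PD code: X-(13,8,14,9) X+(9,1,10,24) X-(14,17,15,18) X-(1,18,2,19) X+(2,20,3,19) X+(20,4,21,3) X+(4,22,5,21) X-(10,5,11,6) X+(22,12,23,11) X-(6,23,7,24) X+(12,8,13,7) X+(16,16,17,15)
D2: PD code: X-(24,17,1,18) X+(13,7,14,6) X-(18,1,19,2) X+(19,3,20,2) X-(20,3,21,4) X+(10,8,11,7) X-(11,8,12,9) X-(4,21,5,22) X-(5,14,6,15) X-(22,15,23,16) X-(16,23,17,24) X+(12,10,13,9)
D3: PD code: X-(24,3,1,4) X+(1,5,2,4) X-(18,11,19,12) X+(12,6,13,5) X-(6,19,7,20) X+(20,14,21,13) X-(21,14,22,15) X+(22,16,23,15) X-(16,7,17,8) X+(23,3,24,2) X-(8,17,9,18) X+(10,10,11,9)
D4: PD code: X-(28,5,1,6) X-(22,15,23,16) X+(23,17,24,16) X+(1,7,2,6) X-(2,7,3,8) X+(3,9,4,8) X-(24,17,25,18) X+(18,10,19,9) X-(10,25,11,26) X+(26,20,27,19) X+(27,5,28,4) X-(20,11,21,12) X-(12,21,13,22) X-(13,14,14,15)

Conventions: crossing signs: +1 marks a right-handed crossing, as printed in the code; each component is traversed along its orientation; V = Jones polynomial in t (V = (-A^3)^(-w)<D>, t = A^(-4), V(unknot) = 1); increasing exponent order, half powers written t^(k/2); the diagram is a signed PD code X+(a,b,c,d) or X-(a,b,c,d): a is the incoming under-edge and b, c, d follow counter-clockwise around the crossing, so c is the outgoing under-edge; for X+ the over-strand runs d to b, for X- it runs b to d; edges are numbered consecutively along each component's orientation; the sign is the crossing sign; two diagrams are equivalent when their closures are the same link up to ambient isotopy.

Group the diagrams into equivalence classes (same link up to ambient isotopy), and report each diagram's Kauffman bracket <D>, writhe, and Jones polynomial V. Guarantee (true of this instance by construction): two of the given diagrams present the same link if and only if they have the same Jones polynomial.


equivalence classes: {D1} | {D2} | {D3, D4}
D1 (bracket -A^-10 + A^-6 + A^2; 12 crossings at w = +2): V = t + t^3 - t^4
V(D2) = -t^-7 + t^-6 - t^-5 + t^-4 + t^-2  [12 crossings, <D> = A^-4 + A^4 - A^8 + A^12 - A^16, w = -4]
V(D3) = t^-5 - 2t^-4 + 2t^-3 - 2t^-2 + 2t^-1 - 1 + t  (w 0, c 12, <D> = A^-4 - 1 + 2A^4 - 2A^8 + 2A^12 - 2A^16 + A^20)
V(D4) = t^-5 - 2t^-4 + 2t^-3 - 2t^-2 + 2t^-1 - 1 + t  [14 crossings, <D> = A^-10 - A^-6 + 2A^-2 - 2A^2 + 2A^6 - 2A^10 + A^14, w = -2]
key observation: V(t) takes 3 values over 4 diagrams, fixing the grouping


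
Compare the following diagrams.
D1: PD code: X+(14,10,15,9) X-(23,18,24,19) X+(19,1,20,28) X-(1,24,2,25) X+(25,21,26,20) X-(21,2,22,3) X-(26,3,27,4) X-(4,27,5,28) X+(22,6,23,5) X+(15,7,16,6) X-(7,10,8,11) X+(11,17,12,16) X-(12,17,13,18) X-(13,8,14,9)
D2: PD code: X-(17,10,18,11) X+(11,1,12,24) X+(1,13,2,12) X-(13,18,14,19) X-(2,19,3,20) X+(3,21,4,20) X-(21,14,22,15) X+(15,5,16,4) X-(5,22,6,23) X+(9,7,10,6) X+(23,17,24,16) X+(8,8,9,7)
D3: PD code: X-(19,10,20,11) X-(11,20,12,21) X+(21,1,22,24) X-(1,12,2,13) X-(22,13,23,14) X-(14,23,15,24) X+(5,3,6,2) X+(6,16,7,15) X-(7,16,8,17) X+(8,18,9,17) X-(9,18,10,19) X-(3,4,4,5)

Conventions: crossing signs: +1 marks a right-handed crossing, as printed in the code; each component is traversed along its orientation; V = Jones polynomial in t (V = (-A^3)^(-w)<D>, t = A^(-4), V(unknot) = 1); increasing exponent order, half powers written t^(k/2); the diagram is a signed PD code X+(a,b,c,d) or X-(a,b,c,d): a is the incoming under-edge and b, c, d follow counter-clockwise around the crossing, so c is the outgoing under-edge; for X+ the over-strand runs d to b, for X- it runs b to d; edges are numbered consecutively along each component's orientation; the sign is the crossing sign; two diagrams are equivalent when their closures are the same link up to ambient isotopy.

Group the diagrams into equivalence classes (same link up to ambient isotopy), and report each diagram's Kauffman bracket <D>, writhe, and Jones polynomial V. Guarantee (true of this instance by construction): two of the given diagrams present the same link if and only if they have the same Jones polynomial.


equivalence classes: {D1} | {D2} | {D3}
D1 (bracket A^-6; 14 crossings at w = -2): V = 1
V(D2) = t^-4 - 3t^-3 + 5t^-2 - 6t^-1 + 7 - 6t + 5t^2 - 3t^3 + t^4  [12 crossings, <D> = A^-10 - 3A^-6 + 5A^-2 - 6A^2 + 7A^6 - 6A^10 + 5A^14 - 3A^18 + A^22, w = +2]
V(D3) = -t^-6 + t^-5 - t^-4 + 2t^-3 - t^-2 + t^-1  (w -4, c 12, <D> = A^-8 - A^-4 + 2 - A^4 + A^8 - A^12)
observation: V(t) takes 3 values over 3 diagrams, fixing the grouping


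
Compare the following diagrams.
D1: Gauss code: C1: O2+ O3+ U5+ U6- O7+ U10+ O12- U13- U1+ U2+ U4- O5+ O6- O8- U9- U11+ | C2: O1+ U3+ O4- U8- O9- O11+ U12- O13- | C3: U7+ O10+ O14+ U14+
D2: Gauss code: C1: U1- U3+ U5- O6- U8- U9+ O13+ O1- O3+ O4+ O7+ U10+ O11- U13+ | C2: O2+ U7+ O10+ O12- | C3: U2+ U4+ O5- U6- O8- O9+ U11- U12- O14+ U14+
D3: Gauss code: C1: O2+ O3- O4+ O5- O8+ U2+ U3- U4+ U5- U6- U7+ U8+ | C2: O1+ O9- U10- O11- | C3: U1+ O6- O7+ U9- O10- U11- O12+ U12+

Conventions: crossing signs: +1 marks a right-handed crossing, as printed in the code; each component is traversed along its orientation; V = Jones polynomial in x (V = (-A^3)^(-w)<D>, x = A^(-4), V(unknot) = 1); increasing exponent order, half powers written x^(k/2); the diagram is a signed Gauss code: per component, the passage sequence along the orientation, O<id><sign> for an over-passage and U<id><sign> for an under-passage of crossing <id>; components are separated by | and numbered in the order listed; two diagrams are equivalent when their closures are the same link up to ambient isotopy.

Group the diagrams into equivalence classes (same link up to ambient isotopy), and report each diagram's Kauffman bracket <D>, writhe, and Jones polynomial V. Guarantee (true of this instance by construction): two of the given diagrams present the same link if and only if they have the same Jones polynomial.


classes: {D1, D2} | {D3}
V(D1) = x^-2 + 2 + x^2  [14 crossings, <D> = A^-2 + 2A^6 + A^14, w = +2]
V(D2) = x^-2 + 2 + x^2  [14 crossings, <D> = A^-2 + 2A^6 + A^14, w = +2]
V(D3) = x^-3 + x^-2 + x^-1 + 1  [12 crossings, <D> = 1 + A^4 + A^8 + A^12, w = 0]
note: 2 values of V(x) split the 3 diagrams


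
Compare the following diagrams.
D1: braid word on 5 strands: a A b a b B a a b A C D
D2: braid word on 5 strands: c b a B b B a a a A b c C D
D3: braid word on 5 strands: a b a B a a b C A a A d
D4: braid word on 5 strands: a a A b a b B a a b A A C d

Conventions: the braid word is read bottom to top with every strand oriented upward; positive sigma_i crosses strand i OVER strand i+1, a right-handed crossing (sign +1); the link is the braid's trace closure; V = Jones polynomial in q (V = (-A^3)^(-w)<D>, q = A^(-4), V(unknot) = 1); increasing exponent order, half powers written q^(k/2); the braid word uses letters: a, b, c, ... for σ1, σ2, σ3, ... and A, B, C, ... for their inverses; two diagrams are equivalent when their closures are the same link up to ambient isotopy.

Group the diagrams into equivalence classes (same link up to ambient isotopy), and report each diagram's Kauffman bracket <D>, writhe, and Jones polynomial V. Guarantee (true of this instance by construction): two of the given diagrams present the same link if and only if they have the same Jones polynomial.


grouping into links: {D1, D2, D3, D4}
V(D1) = q - q^2 + 2q^3 - q^4 + q^5 - q^6  (w +2, c 12, <D> = -A^-18 + A^-14 - A^-10 + 2A^-6 - A^-2 + A^2)
V(D2) = q - q^2 + 2q^3 - q^4 + q^5 - q^6  (w +4, c 14, <D> = -A^-12 + A^-8 - A^-4 + 2 - A^4 + A^8)
V(D3) = q - q^2 + 2q^3 - q^4 + q^5 - q^6  (w +4, c 12, <D> = -A^-12 + A^-8 - A^-4 + 2 - A^4 + A^8)
D4 (bracket -A^-12 + A^-8 - A^-4 + 2 - A^4 + A^8; 14 crossings at w = +4): V = q - q^2 + 2q^3 - q^4 + q^5 - q^6
key observation: one V(q) for all 4 diagrams — one class (guaranteed)


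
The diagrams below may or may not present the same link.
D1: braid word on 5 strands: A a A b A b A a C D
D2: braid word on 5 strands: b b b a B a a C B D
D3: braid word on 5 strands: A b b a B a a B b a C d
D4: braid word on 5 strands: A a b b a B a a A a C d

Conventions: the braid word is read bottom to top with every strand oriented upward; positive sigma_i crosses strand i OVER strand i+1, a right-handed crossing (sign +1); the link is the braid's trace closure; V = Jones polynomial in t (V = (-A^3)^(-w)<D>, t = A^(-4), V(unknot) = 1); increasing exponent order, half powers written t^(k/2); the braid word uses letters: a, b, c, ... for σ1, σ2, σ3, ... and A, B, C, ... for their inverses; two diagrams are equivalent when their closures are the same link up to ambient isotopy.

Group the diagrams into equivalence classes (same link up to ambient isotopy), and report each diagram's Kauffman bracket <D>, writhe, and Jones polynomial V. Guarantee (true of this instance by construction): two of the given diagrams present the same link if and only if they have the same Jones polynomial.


grouping into links: {D1} | {D2, D3, D4}
V(D1) = t^-2 - t^-1 + 1 - t + t^2  (w -2, c 10, <D> = A^-14 - A^-10 + A^-6 - A^-2 + A^2)
D2 (bracket -A^-18 + A^-14 - A^-10 + 2A^-6 - A^-2 + A^2; 10 crossings at w = +2): V = t - t^2 + 2t^3 - t^4 + t^5 - t^6
V(D3) = t - t^2 + 2t^3 - t^4 + t^5 - t^6  (w +4, c 12, <D> = -A^-12 + A^-8 - A^-4 + 2 - A^4 + A^8)
V(D4) = t - t^2 + 2t^3 - t^4 + t^5 - t^6  (w +4, c 12, <D> = -A^-12 + A^-8 - A^-4 + 2 - A^4 + A^8)
why: 2 values of V(t) split the 4 diagrams


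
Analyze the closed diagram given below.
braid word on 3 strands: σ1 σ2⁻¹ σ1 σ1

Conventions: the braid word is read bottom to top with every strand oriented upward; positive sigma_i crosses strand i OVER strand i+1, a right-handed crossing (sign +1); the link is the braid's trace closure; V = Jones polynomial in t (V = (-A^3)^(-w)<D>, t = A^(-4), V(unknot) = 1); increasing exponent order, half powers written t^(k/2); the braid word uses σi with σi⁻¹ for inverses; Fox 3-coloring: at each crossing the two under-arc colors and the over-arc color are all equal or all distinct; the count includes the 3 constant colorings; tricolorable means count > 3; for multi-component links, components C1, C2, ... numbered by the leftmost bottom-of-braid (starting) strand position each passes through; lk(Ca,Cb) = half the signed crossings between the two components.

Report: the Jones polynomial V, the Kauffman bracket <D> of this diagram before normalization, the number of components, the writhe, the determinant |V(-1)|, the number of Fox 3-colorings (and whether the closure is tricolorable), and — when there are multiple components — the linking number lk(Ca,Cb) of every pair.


V(t) = t + t^3 - t^4
bracket: -A^-10 + A^-6 + A^2, w = +2
1 component, writhe +2, over 4 crossings
det 3, colorings 9 of 3^4 — tricolorable
observation: the span of V is 3, forcing >= 3 crossings in any diagram


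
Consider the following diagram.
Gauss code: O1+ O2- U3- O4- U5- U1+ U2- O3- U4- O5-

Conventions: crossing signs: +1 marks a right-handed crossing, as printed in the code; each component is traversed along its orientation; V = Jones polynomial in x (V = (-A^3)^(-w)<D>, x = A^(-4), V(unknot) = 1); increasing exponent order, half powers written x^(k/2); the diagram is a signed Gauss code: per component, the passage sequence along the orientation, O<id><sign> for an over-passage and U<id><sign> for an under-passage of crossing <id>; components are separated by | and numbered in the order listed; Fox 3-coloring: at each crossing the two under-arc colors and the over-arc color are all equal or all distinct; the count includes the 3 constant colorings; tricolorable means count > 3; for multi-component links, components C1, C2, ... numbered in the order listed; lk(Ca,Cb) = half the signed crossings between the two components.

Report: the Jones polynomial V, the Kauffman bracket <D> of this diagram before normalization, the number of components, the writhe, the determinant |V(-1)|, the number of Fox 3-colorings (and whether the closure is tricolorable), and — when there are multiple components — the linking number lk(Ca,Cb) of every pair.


V = -x^-4 + x^-3 + x^-1
<D> = -A^-5 - A^3 + A^7 (w = -3)
1 component over 5 crossings, w = -3
9 Fox colorings among 3^5, |V(-1)| = 3: tricolorable
why: w = -3 (over 5 crossings) is diagram-only; (-A^3)^(3) removes it from V


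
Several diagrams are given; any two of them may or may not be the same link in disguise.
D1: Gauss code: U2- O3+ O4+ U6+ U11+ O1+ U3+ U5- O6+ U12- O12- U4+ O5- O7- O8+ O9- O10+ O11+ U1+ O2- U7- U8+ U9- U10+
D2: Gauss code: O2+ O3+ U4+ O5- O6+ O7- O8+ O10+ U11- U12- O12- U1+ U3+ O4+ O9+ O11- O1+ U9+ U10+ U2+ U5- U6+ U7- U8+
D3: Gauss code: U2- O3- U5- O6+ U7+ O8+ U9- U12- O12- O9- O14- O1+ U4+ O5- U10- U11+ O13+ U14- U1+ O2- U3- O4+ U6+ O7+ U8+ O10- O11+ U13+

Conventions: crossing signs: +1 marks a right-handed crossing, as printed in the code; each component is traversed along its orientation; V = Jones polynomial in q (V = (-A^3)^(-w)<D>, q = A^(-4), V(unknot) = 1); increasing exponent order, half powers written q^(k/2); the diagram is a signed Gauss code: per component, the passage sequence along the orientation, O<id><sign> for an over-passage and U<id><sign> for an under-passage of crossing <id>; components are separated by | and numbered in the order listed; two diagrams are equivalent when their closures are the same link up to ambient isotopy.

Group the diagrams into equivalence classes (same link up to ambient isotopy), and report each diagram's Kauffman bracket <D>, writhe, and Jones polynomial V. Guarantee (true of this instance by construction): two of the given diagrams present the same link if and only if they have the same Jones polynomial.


classes: {D1} | {D2} | {D3}
V(D1) = q - q^2 + 2q^3 - q^4 + q^5 - q^6  [12 crossings, <D> = -A^-18 + A^-14 - A^-10 + 2A^-6 - A^-2 + A^2, w = +2]
V(D2) = q + q^3 - q^4  [12 crossings, <D> = -A^-4 + 1 + A^8, w = +4]
V(D3) = q^-1 - 1 + 2q - 2q^2 + 2q^3 - 2q^4 + q^5  (w 0, c 14, <D> = A^-20 - 2A^-16 + 2A^-12 - 2A^-8 + 2A^-4 - 1 + A^4)
insight: V(q) takes 3 values over 3 diagrams, fixing the grouping


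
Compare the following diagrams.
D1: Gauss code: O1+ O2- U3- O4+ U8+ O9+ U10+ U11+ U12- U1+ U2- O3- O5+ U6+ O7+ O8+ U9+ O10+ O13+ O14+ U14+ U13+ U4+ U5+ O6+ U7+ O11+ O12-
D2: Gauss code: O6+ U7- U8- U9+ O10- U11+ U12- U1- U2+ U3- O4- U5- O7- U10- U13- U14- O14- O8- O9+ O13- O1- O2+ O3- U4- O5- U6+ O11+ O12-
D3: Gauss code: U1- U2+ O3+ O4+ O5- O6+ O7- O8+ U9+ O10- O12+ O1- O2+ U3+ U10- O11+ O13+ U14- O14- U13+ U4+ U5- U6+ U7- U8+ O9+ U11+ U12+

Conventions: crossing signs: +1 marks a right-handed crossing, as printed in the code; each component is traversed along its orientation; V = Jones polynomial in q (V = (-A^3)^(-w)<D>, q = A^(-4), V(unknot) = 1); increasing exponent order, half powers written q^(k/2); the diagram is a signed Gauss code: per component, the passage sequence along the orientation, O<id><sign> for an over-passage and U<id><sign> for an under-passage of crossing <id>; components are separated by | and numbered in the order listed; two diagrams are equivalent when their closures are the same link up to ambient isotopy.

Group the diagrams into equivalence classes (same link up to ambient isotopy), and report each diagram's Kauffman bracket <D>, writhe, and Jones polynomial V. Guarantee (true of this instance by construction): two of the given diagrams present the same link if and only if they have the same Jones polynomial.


grouping into links: {D1} | {D2} | {D3}
V(D1) = q^2 - q^3 + 3q^4 - 3q^5 + 3q^6 - 3q^7 + 2q^8 - q^9  (w +8, c 14, <D> = -A^-12 + 2A^-8 - 3A^-4 + 3 - 3A^4 + 3A^8 - A^12 + A^16)
V(D2) = -q^-7 + q^-6 - q^-5 + q^-4 + q^-2  [14 crossings, <D> = A^-10 + A^-2 - A^2 + A^6 - A^10, w = -6]
V(D3) = q - q^2 + 2q^3 - q^4 + q^5 - q^6  (w +4, c 14, <D> = -A^-12 + A^-8 - A^-4 + 2 - A^4 + A^8)
key observation: 3 values of V(q) split the 3 diagrams


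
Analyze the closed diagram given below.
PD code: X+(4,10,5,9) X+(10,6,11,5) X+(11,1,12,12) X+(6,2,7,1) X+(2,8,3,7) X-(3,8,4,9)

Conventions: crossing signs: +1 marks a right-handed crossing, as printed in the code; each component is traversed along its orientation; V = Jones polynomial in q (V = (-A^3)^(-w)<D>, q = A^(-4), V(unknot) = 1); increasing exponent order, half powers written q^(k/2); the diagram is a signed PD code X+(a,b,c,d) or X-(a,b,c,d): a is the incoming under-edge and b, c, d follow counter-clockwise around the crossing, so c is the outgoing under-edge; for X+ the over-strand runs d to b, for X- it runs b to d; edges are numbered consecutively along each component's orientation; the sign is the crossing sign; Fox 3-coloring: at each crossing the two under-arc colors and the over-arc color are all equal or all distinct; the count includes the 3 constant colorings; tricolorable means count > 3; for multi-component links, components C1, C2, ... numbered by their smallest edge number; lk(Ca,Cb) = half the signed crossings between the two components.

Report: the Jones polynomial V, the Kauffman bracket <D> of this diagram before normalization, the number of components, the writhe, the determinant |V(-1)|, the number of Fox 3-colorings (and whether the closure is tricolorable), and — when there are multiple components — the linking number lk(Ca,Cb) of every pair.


V(q) = q + q^3 - q^4
bracket: -A^-4 + 1 + A^8, w = +4
1 component, writhe +4, over 6 crossings
det 3, colorings 9 of 3^6 — tricolorable
observation: the span of V is 3, forcing >= 3 crossings in any diagram


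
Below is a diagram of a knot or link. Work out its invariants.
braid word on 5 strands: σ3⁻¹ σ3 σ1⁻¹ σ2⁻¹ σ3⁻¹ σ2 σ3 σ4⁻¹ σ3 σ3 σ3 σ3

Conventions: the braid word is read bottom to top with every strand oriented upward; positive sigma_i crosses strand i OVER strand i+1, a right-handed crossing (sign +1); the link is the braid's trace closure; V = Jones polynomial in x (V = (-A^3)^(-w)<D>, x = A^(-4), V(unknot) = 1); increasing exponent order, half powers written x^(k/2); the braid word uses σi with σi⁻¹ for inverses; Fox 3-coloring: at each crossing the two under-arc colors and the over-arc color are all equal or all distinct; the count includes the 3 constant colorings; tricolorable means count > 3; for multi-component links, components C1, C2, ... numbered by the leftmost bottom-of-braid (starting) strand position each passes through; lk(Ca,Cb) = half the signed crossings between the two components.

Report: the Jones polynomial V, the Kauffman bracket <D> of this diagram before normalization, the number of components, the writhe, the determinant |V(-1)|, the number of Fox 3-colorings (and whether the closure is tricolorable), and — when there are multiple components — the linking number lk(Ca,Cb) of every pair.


Jones polynomial: V(x) = x^2 + x^4 - x^5 + x^6 - x^7
<D> = -A^-22 + A^-18 - A^-14 + A^-10 + A^-2; writhe +2
components 1, writhe +2 (12 crossings)
3-colorings: 3 of 3^12, det 5 — not tricolorable
note: |V(-1)| = 5: so not tricolorable, since 3 does not divide 5


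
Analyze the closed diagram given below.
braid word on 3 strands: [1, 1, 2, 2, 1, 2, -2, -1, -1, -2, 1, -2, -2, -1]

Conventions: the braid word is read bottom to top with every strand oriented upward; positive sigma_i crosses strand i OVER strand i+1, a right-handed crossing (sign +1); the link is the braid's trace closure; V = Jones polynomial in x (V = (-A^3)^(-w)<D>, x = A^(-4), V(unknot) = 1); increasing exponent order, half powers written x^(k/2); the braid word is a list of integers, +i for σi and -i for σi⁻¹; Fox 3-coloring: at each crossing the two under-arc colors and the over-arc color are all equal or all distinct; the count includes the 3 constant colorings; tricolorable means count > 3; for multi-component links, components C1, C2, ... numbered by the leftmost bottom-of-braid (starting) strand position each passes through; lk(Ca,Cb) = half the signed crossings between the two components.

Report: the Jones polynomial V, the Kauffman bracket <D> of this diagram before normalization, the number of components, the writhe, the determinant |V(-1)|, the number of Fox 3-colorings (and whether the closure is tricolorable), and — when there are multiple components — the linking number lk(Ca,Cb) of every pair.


Jones polynomial: V(x) = -x^-3 + x^-2 - x^-1 + 3 - x + x^2 - x^3
<D> = -A^-12 + A^-8 - A^-4 + 3 - A^4 + A^8 - A^12; writhe 0
components 1, writhe 0 (14 crossings)
3-colorings: 27 of 3^14, det 9 — tricolorable
note: the span of V is 6, forcing >= 6 crossings in any diagram


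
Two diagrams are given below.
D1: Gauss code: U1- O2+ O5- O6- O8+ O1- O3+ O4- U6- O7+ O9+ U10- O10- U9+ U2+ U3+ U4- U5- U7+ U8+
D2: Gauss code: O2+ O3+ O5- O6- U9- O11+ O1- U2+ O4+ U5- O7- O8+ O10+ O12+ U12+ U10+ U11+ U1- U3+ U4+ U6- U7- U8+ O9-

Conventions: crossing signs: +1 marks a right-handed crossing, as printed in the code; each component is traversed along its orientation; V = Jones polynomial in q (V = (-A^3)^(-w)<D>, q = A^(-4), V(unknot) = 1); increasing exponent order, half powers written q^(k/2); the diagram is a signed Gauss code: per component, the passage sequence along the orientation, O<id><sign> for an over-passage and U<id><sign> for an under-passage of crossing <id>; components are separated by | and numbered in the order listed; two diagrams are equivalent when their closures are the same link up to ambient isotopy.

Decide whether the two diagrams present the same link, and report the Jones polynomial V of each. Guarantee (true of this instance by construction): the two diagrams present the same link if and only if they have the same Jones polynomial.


equivalent: yes
V(D1) = 1  (w 0, c 10, <D> = 1)
V(D2) = 1  (w +2, c 12, <D> = A^6)
why: Reidemeister moves carry D1 (10 crossings) to D2 (12)


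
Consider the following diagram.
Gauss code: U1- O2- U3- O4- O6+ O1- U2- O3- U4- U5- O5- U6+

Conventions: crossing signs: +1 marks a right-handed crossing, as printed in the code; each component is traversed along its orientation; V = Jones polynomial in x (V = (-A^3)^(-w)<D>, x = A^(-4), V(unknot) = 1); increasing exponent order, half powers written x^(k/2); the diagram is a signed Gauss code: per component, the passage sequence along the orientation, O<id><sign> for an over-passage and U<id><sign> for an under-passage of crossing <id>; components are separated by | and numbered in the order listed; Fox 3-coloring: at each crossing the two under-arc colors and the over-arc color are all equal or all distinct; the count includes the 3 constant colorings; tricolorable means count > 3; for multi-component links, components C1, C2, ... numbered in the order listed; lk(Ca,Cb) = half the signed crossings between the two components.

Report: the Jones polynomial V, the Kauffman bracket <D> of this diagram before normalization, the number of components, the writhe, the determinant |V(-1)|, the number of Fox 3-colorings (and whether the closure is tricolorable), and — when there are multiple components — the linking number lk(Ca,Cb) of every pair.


Jones polynomial: V(x) = -x^-4 + x^-3 + x^-1
<D> = A^-8 + 1 - A^4; writhe -4
components 1, writhe -4 (6 crossings)
3-colorings: 9 of 3^6, det 3 — tricolorable
note: the span of V is 3, forcing >= 3 crossings in any diagram


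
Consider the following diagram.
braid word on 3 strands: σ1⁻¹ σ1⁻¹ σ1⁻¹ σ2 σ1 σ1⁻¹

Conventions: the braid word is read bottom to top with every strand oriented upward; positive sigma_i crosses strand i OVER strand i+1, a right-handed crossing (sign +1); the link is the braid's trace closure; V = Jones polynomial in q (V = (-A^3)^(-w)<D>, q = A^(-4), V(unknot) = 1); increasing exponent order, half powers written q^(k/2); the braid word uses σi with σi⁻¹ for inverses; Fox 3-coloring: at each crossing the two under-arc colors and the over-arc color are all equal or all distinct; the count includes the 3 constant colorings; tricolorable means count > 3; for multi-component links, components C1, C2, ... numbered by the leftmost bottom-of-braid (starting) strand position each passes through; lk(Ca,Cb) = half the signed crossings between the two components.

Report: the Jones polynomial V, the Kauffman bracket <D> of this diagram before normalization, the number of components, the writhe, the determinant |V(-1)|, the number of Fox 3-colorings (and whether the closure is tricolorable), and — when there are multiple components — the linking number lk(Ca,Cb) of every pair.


V(q) = -q^-4 + q^-3 + q^-1
bracket: A^-2 + A^6 - A^10, w = -2
1 component, writhe -2, over 6 crossings
det 3, colorings 9 of 3^6 — tricolorable
observation: w = -2 shifts under R1 moves; the (-A^3)^(2) factor cancels that in V


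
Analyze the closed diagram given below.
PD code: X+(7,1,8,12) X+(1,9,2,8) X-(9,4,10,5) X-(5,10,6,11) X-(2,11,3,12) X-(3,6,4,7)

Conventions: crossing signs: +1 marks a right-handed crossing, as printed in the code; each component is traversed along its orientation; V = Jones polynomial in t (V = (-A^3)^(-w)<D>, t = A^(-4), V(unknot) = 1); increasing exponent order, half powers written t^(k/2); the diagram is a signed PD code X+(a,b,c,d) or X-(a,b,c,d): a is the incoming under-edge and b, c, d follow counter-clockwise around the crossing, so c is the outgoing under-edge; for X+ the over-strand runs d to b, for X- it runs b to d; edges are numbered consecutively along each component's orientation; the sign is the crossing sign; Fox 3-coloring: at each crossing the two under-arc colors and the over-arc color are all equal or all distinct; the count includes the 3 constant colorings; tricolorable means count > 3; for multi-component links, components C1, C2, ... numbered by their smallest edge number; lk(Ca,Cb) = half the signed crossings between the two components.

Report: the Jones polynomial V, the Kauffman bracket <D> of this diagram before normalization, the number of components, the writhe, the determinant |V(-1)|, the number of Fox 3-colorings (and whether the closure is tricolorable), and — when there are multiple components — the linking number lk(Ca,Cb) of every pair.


V = 1
<D> = A^-6 (w = -2)
1 component over 6 crossings, w = -2
3 Fox colorings among 3^6, |V(-1)| = 1: not tricolorable
why: w = -2 shifts under R1 moves; the (-A^3)^(2) factor cancels that in V


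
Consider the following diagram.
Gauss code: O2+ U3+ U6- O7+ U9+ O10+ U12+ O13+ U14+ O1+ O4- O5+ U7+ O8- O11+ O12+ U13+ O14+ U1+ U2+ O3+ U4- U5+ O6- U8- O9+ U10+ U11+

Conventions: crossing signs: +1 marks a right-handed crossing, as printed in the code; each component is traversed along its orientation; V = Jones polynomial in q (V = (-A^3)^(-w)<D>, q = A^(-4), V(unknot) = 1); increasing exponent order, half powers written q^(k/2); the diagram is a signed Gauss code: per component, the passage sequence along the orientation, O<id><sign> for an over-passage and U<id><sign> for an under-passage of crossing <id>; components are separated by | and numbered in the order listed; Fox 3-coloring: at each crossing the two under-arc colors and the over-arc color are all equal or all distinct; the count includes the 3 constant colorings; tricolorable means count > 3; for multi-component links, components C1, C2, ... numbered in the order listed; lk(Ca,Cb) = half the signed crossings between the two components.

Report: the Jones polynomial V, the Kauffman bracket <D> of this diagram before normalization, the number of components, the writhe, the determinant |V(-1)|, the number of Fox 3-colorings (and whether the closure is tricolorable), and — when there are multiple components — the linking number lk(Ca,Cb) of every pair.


V = q^3 + q^5 - q^8
<D> = -A^-8 + A^4 + A^12 (w = +8)
1 component over 14 crossings, w = +8
9 Fox colorings among 3^14, |V(-1)| = 3: tricolorable
why: det 3 = |V(-1)|; divisible by 3, so tricolorable


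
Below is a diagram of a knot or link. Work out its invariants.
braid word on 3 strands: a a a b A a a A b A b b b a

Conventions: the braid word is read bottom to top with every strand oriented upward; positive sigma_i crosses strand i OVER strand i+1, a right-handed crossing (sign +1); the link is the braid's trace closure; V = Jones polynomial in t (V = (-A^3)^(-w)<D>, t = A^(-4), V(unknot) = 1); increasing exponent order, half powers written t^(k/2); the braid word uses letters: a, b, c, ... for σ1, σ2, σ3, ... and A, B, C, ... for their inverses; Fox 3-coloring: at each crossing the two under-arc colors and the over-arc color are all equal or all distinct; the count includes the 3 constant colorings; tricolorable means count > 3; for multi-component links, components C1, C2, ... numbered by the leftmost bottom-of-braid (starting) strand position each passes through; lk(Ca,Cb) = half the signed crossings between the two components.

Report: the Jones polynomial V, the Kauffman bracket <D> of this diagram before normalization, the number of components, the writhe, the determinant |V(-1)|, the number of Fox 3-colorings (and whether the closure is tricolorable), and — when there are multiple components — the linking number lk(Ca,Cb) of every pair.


V = t^3 - t^4 + 4t^5 - 5t^6 + 6t^7 - 7t^8 + 6t^9 - 5t^10 + 3t^11 - t^12
<D> = -A^-24 + 3A^-20 - 5A^-16 + 6A^-12 - 7A^-8 + 6A^-4 - 5 + 4A^4 - A^8 + A^12 (w = +8)
1 component over 14 crossings, w = +8
9 Fox colorings among 3^14, |V(-1)| = 39: tricolorable
why: the word shrinks to σ1 σ1 σ1 σ2 σ2 σ1⁻¹ σ2 σ2 σ2 σ1 after cancelling


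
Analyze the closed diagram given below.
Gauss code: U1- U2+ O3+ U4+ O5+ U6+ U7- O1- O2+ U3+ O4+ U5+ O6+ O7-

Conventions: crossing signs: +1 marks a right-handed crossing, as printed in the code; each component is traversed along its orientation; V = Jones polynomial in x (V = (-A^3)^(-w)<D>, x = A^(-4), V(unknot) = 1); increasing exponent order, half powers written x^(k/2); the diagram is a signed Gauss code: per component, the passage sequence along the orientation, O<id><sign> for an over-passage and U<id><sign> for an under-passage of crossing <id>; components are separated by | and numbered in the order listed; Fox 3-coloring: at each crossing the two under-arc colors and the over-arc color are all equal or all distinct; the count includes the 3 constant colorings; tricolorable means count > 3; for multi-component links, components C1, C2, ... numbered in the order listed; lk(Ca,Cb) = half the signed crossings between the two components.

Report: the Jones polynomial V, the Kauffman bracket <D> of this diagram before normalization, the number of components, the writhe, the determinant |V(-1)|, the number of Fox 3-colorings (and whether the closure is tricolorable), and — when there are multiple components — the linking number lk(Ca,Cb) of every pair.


V(x) = x + x^3 - x^4
bracket: A^-7 - A^-3 - A^5, w = +3
1 component, writhe +3, over 7 crossings
det 3, colorings 9 of 3^7 — tricolorable
observation: |V(-1)| = 3: so tricolorable, since 3 divides 3
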